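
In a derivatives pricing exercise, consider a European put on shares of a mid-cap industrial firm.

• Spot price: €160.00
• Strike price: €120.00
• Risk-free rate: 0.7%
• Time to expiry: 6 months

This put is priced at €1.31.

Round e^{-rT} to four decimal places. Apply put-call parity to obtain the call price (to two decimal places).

€41.73

exp(−rT) = exp(−0.007·0.5) = 0.9965
Put-call parity: C − P = S − K·e^(−rT) = 160 − 120·0.9965 = 160 − 119.5800 = 40.4200
C = P + (C − P) = 1.31 + (40.4200) = 41.7300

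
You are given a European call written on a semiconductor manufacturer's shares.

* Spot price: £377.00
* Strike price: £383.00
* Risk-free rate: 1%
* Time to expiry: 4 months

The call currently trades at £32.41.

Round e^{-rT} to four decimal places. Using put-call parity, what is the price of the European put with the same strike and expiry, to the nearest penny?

e^(−rT) = e^(−0.01·0.3333) = 0.9967
Put-call parity: C − P = S − K·e^(−rT) = 377 − 383·0.9967 = 377 − 381.7361 = -4.7361
P = C − (C − P) = 32.41 − (-4.7361) = 37.1461

£37.15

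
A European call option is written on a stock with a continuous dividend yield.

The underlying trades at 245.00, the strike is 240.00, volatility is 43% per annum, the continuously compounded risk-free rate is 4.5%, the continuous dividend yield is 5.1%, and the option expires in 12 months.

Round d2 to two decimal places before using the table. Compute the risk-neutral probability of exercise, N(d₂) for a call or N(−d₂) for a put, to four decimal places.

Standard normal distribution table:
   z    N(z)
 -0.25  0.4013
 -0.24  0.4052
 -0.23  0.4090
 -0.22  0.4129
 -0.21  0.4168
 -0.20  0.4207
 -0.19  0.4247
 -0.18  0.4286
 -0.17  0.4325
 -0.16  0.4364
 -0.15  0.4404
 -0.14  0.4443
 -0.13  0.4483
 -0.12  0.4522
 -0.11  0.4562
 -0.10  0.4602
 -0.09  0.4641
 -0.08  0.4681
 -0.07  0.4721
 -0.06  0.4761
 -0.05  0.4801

σ√T = 0.43·√1 = 0.4300
d₁ = [ln(245/240) + (0.045 − 0.051 + 0.43²/2)·1] / 0.4300 = [0.0206 + 0.0864] / 0.4300 = 0.2490 ⇒ 0.25
d₂ = d₁ − σ√T = 0.2490 − 0.4300 = -0.1810 ⇒ -0.18
Pr(exercise) under Q = N(d₂) = 0.4286

0.4286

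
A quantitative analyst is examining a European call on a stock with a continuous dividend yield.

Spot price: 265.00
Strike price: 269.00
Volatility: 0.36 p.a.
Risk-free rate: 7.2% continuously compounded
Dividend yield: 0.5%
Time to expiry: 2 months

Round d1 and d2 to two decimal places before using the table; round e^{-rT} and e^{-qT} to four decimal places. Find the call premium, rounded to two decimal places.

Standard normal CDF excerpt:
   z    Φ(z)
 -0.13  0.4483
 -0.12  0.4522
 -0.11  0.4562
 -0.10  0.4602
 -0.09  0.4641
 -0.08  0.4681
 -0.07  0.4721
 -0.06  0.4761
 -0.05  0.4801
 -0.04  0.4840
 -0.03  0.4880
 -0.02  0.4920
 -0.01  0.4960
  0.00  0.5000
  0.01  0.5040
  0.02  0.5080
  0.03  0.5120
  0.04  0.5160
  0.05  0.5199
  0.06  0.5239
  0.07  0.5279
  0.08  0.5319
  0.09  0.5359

σ√T = 0.36 × 0.4082 = 0.1470
d₁ = [ln(265/269) + (0.072 − 0.005 + ½·0.36²)·0.1667] / (σ√T) = (-0.0150 + 0.0220) / 0.1470 = 0.0475 ≈ 0.05
d₂ = 0.0475 − 0.1470 = -0.0994 ≈ -0.10
exp(−qT) = exp(−0.005·0.1667) = 0.9992;  exp(−rT) = exp(−0.072·0.1667) = 0.9881
N(d₁) = N(0.05) = 0.5199;  N(d₂) = N(-0.10) = 0.4602
C = 265·0.9992·0.5199 − 269·0.9881·0.4602 = 137.6633 − 122.3207 = 15.3426

15.34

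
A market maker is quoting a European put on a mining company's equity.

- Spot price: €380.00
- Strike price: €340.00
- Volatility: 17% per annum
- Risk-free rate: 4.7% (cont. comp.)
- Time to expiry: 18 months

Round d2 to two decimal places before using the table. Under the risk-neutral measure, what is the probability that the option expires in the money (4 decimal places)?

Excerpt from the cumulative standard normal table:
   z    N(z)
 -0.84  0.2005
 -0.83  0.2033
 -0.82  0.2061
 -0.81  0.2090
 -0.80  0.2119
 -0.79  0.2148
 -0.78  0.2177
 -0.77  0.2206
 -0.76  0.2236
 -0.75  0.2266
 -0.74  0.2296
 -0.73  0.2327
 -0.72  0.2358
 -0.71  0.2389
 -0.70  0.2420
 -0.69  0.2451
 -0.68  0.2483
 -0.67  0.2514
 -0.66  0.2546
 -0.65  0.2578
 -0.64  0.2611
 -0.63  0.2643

σ√T = 0.17 × 1.2247 = 0.2082
d₁ = [ln(380/340) + (0.047 + 0.17²/2)·1.5] / 0.2082 = [0.1112 + 0.0922] / 0.2082 = 0.9769 → 0.98
d₂ = d₁ − σ√T = 0.9769 − 0.2082 = 0.7687 → 0.77
Pr(exercise) under Q = N(−d₂) = N(-0.77) = 0.2206

0.2206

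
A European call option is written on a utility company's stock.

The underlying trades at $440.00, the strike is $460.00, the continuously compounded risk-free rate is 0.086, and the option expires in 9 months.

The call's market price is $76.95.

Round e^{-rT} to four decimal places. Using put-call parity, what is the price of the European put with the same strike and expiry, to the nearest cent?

exp(−rT) = exp(−0.086·0.75) = 0.9375
Put-call parity: C − P = S − K·e^(−rT) = 440 − 460·0.9375 = 440 − 431.2500 = 8.7500
P = C − (C − P) = 76.95 − (8.7500) = 68.2000

$68.20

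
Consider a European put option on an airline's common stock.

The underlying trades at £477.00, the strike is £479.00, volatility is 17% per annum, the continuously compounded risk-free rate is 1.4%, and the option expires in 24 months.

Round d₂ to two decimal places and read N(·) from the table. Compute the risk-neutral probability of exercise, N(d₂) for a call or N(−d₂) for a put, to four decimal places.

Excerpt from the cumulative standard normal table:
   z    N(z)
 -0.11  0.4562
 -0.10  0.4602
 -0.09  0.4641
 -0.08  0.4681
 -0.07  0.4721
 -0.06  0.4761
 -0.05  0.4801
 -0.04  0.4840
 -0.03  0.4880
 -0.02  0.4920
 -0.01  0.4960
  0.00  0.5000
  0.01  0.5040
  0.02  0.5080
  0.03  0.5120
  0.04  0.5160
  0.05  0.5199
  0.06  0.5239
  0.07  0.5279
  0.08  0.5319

0.5080

σ√T = 0.17 × 1.4142 = 0.2404
d₁ = [ln(477/479) + (0.014 + 0.17²/2)·2] / 0.2404 = [-0.0042 + 0.0569] / 0.2404 = 0.2193 ⇒ 0.22
d₂ = d₁ − σ√T = 0.2193 − 0.2404 = -0.0211 ⇒ -0.02
Risk-neutral Pr[S_T < K] = N(−d₂) = N(0.02) = 0.5080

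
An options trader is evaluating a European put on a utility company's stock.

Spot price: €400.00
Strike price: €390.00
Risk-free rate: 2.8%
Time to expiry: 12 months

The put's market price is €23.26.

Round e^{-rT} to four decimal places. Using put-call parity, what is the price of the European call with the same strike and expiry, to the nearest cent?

e^(−rT) = e^(−0.028·1) = 0.9724
Put-call parity: C − P = S − K·e^(−rT) = 400 − 390·0.9724 = 400 − 379.2360 = 20.7640
C = P + (C − P) = 23.26 + (20.7640) = 44.0240

€44.02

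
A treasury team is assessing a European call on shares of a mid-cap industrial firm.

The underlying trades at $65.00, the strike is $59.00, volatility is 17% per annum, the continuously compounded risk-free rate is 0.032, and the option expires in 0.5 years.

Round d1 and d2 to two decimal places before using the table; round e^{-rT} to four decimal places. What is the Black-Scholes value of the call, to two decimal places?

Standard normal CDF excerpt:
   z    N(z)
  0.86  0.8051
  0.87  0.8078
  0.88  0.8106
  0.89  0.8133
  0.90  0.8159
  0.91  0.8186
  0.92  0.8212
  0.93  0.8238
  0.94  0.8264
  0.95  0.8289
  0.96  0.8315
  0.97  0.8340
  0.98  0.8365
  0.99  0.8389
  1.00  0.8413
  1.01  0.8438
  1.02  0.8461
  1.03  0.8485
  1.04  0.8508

$7.62

σ√T = 0.17 × 0.7071 = 0.1202
d₁ = [ln(65/59) + (0.032 + 0.17²/2)·0.5] / 0.1202 = [0.0968 + 0.0232] / 0.1202 = 0.9989 → 1.00
d₂ = d₁ − σ√T = 0.9989 − 0.1202 = 0.8787 → 0.88
e^(−rT) = e^(−0.032·0.5) = 0.9841
N(d₁) = N(1.00) = 0.8413;  N(d₂) = N(0.88) = 0.8106
C = 65·0.8413 − 59·0.9841·0.8106 = 54.6845 − 47.0650 = 7.6195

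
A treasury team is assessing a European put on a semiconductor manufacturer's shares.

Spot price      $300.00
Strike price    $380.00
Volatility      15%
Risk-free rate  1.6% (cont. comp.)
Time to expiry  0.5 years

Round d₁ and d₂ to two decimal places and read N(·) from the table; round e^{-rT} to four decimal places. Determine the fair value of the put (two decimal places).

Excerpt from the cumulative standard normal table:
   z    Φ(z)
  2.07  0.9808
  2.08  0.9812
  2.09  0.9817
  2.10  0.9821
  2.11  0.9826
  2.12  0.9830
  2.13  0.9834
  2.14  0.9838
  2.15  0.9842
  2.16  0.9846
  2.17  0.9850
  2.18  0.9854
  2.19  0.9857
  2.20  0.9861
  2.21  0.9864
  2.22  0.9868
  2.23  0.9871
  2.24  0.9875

σ√T = 0.15 × 0.7071 = 0.1061
d₁ = [ln(300/380) + (0.016 + 0.15²/2)·0.5] / 0.1061 = [-0.2364 + 0.0136] / 0.1061 = -2.1002 which rounds to -2.10
d₂ = d₁ − σ√T = -2.1002 − 0.1061 = -2.2063 which rounds to -2.21
e^(−rT) = e^(−0.016·0.5) = 0.9920
N(−d₂) = N(2.21) = 0.9864;  N(−d₁) = N(2.10) = 0.9821
P = 380·0.9920·0.9864 − 300·0.9821 = 371.8333 − 294.6300 = 77.2033

$77.20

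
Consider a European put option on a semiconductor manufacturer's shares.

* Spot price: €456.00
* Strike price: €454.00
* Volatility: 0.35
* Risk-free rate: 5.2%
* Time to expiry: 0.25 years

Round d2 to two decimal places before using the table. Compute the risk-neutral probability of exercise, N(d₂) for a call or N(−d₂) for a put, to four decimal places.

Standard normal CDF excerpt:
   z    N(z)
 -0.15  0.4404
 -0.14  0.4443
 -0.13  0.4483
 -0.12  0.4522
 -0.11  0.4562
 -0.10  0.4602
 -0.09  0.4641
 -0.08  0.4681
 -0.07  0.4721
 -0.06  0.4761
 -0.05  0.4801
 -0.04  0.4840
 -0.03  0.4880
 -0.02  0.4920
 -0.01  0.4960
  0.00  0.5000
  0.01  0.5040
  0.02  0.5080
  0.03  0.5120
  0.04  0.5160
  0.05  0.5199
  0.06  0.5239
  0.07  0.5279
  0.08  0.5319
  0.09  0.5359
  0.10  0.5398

T = 0.25;  σ√T = 0.1750
d₁ = [ln(456/454) + (0.052 + 0.35²/2)·0.25] / 0.1750 = [0.0044 + 0.0283] / 0.1750 = 0.1869 ≈ 0.19
d₂ = d₁ − σ√T = 0.1869 − 0.1750 = 0.0119 ≈ 0.01
Pr(exercise) under Q = N(−d₂) = N(-0.01) = 0.4960

0.4960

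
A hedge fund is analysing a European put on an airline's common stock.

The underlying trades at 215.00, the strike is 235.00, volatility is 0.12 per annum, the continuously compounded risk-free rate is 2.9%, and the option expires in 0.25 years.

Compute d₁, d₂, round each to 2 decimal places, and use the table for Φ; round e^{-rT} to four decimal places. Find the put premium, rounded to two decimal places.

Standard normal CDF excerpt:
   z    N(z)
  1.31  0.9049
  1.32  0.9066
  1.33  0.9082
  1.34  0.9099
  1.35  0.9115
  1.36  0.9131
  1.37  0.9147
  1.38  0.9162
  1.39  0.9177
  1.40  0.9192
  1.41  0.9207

18.84

σ√T = 0.12 × 0.5000 = 0.0600
d₁ = [ln(215/235) + (0.029 + ½·0.12²)·0.25] / (σ√T) = (-0.0889 + 0.0091) / 0.0600 = -1.3316 → -1.33
d₂ = -1.3316 − 0.0600 = -1.3916 → -1.39
e^(−rT) = e^(−0.029·0.25) = 0.9928
P = 235·0.9928·N(1.39) − 215·N(1.33) = 235·0.9928·0.9177 − 215·0.9082 = 214.1068 − 195.2630 = 18.8438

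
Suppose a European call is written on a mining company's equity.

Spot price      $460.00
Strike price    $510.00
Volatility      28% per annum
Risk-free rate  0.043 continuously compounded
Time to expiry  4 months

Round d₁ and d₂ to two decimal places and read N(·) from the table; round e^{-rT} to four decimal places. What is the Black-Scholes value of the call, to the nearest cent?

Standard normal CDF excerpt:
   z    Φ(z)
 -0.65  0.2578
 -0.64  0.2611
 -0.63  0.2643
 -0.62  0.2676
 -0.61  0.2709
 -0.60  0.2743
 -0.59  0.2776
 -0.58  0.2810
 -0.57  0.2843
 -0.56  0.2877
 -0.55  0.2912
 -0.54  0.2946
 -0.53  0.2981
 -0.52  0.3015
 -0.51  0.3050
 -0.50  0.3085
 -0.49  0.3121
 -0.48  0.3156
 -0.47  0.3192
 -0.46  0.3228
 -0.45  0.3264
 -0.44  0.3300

$13.95

σ√T = 0.28 × 0.5774 = 0.1617
ln(S/K) + (r + σ²/2)T = ln(460/510) + (0.043 + 0.28²/2)·0.3333 = -0.1032 + 0.0274 = -0.0758
d₁ = -0.0758 / 0.1617 = -0.4688 → -0.47
d₂ = d₁ − σ√T = -0.4688 − 0.1617 = -0.6305 → -0.63
e^(−rT) = e^(−0.043·0.3333) = 0.9858
C = 460·N(-0.47) − 510·0.9858·N(-0.63) = 460·0.3192 − 510·0.9858·0.2643 = 146.8320 − 132.8789 = 13.9531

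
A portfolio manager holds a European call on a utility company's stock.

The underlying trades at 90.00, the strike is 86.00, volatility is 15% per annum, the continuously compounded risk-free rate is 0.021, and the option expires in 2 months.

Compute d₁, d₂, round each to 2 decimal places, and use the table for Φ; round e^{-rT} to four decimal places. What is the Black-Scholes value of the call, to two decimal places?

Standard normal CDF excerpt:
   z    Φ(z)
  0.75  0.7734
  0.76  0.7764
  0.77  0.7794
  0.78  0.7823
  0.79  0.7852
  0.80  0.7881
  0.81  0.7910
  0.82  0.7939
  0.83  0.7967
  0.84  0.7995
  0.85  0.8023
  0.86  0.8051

4.91

T = 0.1667;  σ√T = 0.0612
d₁ = [ln(90/86) + (0.021 + ½·0.15²)·0.1667] / (σ√T) = (0.0455 + 0.0054) / 0.0612 = 0.8302 ≈ 0.83
d₂ = 0.8302 − 0.0612 = 0.7689 ≈ 0.77
e^(−rT) = e^(−0.021·0.1667) = 0.9965
C = 90·N(0.83) − 86·0.9965·N(0.77) = 90·0.7967 − 86·0.9965·0.7794 = 71.7030 − 66.7938 = 4.9092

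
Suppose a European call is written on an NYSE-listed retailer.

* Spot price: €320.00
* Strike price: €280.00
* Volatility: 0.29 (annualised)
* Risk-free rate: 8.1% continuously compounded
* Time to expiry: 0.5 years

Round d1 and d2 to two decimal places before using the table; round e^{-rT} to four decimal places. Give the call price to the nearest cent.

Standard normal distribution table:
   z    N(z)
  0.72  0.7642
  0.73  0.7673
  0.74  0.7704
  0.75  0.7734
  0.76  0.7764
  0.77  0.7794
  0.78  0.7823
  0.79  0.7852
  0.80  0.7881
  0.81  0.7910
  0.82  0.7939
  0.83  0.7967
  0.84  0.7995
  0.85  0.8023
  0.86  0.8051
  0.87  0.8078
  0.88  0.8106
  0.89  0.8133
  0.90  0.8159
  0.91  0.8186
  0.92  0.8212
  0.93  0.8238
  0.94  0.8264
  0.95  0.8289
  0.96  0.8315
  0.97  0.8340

σ√T = 0.29·√0.5 = 0.2051
d₁ = [ln(320/280) + (0.081 + 0.29²/2)·0.5] / 0.2051 = [0.1335 + 0.0615] / 0.2051 = 0.9512 which rounds to 0.95
d₂ = d₁ − σ√T = 0.9512 − 0.2051 = 0.7462 which rounds to 0.75
exp(−rT) = exp(−0.081·0.5) = 0.9603
N(d₁) = N(0.95) = 0.8289;  N(d₂) = N(0.75) = 0.7734
C = 320·0.8289 − 280·0.9603·0.7734 = 265.2480 − 207.9549 = 57.2931

€57.29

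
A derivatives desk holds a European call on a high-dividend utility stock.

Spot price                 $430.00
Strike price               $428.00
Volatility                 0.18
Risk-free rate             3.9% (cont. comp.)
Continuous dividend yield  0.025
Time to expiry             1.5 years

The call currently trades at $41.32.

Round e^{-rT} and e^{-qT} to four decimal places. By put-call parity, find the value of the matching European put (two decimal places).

$30.83

exp(−qT) = exp(−0.025·1.5) = 0.9632;  exp(−rT) = exp(−0.039·1.5) = 0.9432
Put-call parity: C − P = S·e^(−qT) − K·e^(−rT) = 430·0.9632 − 428·0.9432 = 414.1760 − 403.6896 = 10.4864
P = C − (C − P) = 41.32 − (10.4864) = 30.8336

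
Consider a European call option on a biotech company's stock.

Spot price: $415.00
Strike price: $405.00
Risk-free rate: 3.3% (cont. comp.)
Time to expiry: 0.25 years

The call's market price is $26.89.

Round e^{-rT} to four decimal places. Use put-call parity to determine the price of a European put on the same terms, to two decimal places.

$13.57

exp(−rT) = exp(−0.033·0.25) = 0.9918
Put-call parity: C − P = S − K·e^(−rT) = 415 − 405·0.9918 = 415 − 401.6790 = 13.3210
P = C − (C − P) = 26.89 − (13.3210) = 13.5690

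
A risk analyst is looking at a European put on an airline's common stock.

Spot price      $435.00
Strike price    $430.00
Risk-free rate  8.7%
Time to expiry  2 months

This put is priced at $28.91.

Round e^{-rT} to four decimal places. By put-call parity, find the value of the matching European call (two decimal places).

$40.10

exp(−rT) = exp(−0.087·0.1667) = 0.9856
Put-call parity: C − P = S − K·e^(−rT) = 435 − 430·0.9856 = 435 − 423.8080 = 11.1920
C = P + (C − P) = 28.91 + (11.1920) = 40.1020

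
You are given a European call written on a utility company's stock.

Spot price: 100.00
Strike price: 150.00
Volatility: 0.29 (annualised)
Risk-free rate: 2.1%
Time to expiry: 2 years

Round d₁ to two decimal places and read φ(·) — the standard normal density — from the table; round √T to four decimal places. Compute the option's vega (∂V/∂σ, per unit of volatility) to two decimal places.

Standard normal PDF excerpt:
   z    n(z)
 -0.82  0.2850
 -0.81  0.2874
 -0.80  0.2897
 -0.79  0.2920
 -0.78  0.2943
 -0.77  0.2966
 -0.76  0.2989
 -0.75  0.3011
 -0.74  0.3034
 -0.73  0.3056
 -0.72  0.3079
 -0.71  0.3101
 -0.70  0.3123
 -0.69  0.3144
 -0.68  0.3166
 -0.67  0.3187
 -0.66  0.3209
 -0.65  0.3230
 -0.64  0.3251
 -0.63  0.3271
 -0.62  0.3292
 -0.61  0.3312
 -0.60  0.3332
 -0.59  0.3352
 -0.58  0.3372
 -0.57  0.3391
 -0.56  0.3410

44.77

σ√T = 0.29 × 1.4142 = 0.4101
d₁ = [ln(100/150) + (0.021 + 0.29²/2)·2] / 0.4101 = [-0.4055 + 0.1261] / 0.4101 = -0.6812 → -0.68
√T = √2 = 1.4142
φ(d₁) = φ(-0.68) = 0.3166
vega = S·φ(d₁)·√T = 100·0.3166·1.4142 = 44.7736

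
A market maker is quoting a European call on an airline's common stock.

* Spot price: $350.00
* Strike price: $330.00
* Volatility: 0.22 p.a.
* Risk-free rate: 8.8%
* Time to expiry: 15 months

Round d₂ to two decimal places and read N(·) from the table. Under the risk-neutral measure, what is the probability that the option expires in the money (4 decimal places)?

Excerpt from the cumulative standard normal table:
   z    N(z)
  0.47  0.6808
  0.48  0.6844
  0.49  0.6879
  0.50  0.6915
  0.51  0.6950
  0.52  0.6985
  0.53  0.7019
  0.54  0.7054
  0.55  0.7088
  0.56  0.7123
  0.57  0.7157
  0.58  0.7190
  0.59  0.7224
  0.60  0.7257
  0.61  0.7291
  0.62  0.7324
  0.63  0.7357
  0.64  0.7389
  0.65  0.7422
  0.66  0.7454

0.7123

σ√T = 0.22·√1.25 = 0.2460
d₁ = [ln(350/330) + (0.088 + 0.22²/2)·1.25] / 0.2460 = [0.0588 + 0.1402] / 0.2460 = 0.8094 ≈ 0.81
d₂ = d₁ − σ√T = 0.8094 − 0.2460 = 0.5635 ≈ 0.56
Risk-neutral Pr[S_T > K] = N(d₂) = N(0.56) = 0.7123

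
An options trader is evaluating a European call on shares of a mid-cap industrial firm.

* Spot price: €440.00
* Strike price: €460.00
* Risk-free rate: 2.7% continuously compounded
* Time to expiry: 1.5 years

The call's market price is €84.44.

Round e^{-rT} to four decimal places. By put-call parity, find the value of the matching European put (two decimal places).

e^(−rT) = e^(−0.027·1.5) = 0.9603
Put-call parity: C − P = S − K·e^(−rT) = 440 − 460·0.9603 = 440 − 441.7380 = -1.7380
P = C − (C − P) = 84.44 − (-1.7380) = 86.1780

€86.18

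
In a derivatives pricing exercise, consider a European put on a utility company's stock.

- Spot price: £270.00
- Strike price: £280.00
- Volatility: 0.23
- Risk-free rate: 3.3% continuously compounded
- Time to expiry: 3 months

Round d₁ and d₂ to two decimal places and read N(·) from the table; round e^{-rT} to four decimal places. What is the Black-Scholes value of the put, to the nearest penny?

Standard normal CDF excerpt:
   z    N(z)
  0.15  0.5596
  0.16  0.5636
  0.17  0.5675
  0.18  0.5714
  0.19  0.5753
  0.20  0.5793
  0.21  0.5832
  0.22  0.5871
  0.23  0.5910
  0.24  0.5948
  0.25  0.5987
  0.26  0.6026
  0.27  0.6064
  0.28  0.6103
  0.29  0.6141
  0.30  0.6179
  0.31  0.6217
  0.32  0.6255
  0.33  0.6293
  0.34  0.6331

£16.26

σ√T = 0.23·√0.25 = 0.1150
d₁ = [ln(270/280) + (0.033 + 0.23²/2)·0.25] / 0.1150 = [-0.0364 + 0.0149] / 0.1150 = -0.1870 ⇒ -0.19
d₂ = d₁ − σ√T = -0.1870 − 0.1150 = -0.3020 ⇒ -0.30
exp(−rT) = exp(−0.033·0.25) = 0.9918
N(−d₂) = N(0.30) = 0.6179;  N(−d₁) = N(0.19) = 0.5753
P = 280·0.9918·0.6179 − 270·0.5753 = 171.5933 − 155.3310 = 16.2623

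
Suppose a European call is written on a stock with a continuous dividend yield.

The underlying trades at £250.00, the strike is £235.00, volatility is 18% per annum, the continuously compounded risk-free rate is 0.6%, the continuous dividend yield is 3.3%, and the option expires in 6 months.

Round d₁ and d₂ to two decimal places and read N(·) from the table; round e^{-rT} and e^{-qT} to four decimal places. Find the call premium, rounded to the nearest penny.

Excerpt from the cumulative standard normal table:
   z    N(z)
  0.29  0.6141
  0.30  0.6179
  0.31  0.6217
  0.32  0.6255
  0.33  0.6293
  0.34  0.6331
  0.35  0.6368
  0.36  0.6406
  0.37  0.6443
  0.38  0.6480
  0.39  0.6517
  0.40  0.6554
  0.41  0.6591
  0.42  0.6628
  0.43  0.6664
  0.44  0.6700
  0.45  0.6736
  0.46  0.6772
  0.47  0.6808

£18.20

σ√T = 0.18·√0.5 = 0.1273
ln(S/K) + (r − q + σ²/2)T = ln(250/235) + (0.006 − 0.033 + 0.18²/2)·0.5 = 0.0619 − 0.0054 = 0.0565
d₁ = 0.0565 / 0.1273 = 0.4437 → 0.44
d₂ = d₁ − σ√T = 0.4437 − 0.1273 = 0.3164 → 0.32
e^(−qT) = e^(−0.033·0.5) = 0.9836;  e^(−rT) = e^(−0.006·0.5) = 0.9970
N(d₁) = N(0.44) = 0.6700;  N(d₂) = N(0.32) = 0.6255
C = 250·0.9836·0.6700 − 235·0.9970·0.6255 = 164.7530 − 146.5515 = 18.2015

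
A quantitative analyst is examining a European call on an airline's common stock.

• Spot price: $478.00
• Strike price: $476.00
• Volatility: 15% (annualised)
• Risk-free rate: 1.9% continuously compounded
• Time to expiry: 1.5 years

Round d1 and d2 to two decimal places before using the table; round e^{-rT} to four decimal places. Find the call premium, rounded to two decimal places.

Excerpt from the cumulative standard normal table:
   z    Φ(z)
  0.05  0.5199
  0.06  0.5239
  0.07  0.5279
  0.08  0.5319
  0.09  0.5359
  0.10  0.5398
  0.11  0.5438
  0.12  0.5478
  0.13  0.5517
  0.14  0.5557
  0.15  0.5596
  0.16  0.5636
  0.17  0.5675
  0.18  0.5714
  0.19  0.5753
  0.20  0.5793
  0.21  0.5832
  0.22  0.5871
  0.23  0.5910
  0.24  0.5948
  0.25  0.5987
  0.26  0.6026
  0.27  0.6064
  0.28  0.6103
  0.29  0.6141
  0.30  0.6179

$41.94

T = 1.5;  σ√T = 0.1837
d₁ = [ln(478/476) + (0.019 + 0.15²/2)·1.5] / 0.1837 = [0.0042 + 0.0454] / 0.1837 = 0.2698 ⇒ 0.27
d₂ = d₁ − σ√T = 0.2698 − 0.1837 = 0.0861 ⇒ 0.09
e^(−rT) = e^(−0.019·1.5) = 0.9719
N(d₁) = N(0.27) = 0.6064;  N(d₂) = N(0.09) = 0.5359
C = 478·0.6064 − 476·0.9719·0.5359 = 289.8592 − 247.9204 = 41.9388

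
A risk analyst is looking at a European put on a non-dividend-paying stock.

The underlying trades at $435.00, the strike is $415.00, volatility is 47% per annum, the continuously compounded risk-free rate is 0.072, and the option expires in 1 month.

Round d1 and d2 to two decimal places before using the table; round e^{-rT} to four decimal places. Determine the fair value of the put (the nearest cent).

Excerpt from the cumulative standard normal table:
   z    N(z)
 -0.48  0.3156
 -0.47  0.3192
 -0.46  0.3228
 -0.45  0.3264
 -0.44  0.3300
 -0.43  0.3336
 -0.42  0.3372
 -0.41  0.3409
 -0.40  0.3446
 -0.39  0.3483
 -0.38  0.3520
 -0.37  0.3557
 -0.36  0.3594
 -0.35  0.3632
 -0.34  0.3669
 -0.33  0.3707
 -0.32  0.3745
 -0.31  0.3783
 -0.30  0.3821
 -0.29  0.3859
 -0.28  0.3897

σ√T = 0.47·√0.08333 = 0.1357
d₁ = [ln(435/415) + (0.072 + 0.47²/2)·0.08333] / 0.1357 = [0.0471 + 0.0152] / 0.1357 = 0.4590 which rounds to 0.46
d₂ = d₁ − σ√T = 0.4590 − 0.1357 = 0.3233 which rounds to 0.32
exp(−rT) = exp(−0.072·0.08333) = 0.9940
N(−d₂) = N(-0.32) = 0.3745;  N(−d₁) = N(-0.46) = 0.3228
P = 415·0.9940·0.3745 − 435·0.3228 = 154.4850 − 140.4180 = 14.0670

$14.07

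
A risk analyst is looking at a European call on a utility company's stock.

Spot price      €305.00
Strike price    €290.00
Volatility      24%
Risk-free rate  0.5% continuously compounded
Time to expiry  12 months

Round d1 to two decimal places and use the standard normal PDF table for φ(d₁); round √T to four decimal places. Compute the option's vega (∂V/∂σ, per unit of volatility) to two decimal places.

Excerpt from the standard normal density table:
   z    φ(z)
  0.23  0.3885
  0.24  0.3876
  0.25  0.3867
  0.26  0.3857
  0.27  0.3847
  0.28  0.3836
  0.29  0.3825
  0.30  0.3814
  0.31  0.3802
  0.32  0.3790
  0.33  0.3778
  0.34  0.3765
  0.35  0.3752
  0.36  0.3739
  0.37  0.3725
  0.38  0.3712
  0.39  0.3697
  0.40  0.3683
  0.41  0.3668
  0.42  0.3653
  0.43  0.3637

114.44

σ√T = 0.24 × 1.0000 = 0.2400
d₁ = [ln(305/290) + (0.005 + ½·0.24²)·1] / (σ√T) = (0.0504 + 0.0338) / 0.2400 = 0.3510 ⇒ 0.35
√T = √1 = 1.0000
φ(d₁) = φ(0.35) = 0.3752
vega = S·φ(d₁)·√T = 305·0.3752·1.0000 = 114.4360
(The put has the same vega.)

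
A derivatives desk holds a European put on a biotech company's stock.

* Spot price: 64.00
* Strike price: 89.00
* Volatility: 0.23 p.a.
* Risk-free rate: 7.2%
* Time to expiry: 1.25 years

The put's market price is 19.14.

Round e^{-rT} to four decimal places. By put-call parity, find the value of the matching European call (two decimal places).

exp(−rT) = exp(−0.072·1.25) = 0.9139
Put-call parity: C − P = S − K·e^(−rT) = 64 − 89·0.9139 = 64 − 81.3371 = -17.3371
C = P + (C − P) = 19.14 + (-17.3371) = 1.8029

1.80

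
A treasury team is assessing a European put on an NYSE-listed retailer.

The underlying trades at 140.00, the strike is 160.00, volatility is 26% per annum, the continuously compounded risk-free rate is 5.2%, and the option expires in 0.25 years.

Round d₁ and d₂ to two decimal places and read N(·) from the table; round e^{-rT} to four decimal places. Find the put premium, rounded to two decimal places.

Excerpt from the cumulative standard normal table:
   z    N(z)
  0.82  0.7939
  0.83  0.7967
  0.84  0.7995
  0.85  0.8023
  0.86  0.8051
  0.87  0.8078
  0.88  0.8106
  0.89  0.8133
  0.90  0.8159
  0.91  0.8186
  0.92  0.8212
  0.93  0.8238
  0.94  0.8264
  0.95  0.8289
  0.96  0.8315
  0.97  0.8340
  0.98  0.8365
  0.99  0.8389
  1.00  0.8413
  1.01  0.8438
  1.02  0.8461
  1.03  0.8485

19.78

σ√T = 0.26 × 0.5000 = 0.1300
d₁ = [ln(140/160) + (0.052 + 0.26²/2)·0.25] / 0.1300 = [-0.1335 + 0.0215] / 0.1300 = -0.8622 ≈ -0.86
d₂ = d₁ − σ√T = -0.8622 − 0.1300 = -0.9922 ≈ -0.99
exp(−rT) = exp(−0.052·0.25) = 0.9871
P = 160·0.9871·N(0.99) − 140·N(0.86) = 160·0.9871·0.8389 − 140·0.8051 = 132.4925 − 112.7140 = 19.7785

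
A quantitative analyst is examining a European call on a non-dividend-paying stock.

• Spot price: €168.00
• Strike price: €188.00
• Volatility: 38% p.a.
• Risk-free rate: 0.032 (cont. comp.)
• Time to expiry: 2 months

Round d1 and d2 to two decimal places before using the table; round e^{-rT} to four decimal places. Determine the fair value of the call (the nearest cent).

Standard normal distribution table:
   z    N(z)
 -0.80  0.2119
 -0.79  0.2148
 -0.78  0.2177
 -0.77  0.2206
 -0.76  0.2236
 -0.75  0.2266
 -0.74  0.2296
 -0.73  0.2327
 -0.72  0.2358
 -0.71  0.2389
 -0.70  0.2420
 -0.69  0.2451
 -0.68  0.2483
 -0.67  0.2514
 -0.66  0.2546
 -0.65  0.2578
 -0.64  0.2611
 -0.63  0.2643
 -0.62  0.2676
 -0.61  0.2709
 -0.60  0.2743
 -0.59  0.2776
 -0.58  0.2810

σ√T = 0.38·√0.1667 = 0.1551
d₁ = [ln(168/188) + (0.032 + ½·0.38²)·0.1667] / (σ√T) = (-0.1125 + 0.0174) / 0.1551 = -0.6131 ⇒ -0.61
d₂ = -0.6131 − 0.1551 = -0.7682 ⇒ -0.77
e^(−rT) = e^(−0.032·0.1667) = 0.9947
N(d₁) = N(-0.61) = 0.2709;  N(d₂) = N(-0.77) = 0.2206
C = 168·0.2709 − 188·0.9947·0.2206 = 45.5112 − 41.2530 = 4.2582

€4.26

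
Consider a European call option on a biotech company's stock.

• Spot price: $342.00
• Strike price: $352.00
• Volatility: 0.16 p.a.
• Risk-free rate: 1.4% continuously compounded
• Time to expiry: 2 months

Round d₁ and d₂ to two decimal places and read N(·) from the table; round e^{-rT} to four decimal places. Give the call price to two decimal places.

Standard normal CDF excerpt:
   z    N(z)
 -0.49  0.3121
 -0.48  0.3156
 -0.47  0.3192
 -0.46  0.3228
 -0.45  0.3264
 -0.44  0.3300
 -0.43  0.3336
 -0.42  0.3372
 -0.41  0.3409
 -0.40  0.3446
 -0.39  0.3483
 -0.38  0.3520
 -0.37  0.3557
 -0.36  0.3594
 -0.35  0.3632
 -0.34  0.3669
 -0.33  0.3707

$5.76

T = 0.1667;  σ√T = 0.0653
d₁ = [ln(342/352) + (0.014 + 0.16²/2)·0.1667] / 0.0653 = [-0.0288 + 0.0045] / 0.0653 = -0.3728 ≈ -0.37
d₂ = d₁ − σ√T = -0.3728 − 0.0653 = -0.4382 ≈ -0.44
e^(−rT) = e^(−0.014·0.1667) = 0.9977
C = 342·N(-0.37) − 352·0.9977·N(-0.44) = 342·0.3557 − 352·0.9977·0.3300 = 121.6494 − 115.8928 = 5.7566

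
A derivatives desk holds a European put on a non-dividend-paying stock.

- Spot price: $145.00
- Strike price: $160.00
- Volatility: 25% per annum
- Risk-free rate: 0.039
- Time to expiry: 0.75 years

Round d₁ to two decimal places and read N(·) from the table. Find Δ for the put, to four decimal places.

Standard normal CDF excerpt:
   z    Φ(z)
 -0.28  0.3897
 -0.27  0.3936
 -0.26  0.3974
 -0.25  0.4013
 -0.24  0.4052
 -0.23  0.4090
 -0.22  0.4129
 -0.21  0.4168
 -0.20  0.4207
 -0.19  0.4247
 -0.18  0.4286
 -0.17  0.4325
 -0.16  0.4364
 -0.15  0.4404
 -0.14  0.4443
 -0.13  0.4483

-0.5832

σ√T = 0.25·√0.75 = 0.2165
d₁ = [ln(145/160) + (0.039 + 0.25²/2)·0.75] / 0.2165 = [-0.0984 + 0.0527] / 0.2165 = -0.2113 ≈ -0.21
N(d₁) = N(-0.21) = 0.4168
Δ_put = N(d₁) − 1 = 0.4168 − 1 = -0.5832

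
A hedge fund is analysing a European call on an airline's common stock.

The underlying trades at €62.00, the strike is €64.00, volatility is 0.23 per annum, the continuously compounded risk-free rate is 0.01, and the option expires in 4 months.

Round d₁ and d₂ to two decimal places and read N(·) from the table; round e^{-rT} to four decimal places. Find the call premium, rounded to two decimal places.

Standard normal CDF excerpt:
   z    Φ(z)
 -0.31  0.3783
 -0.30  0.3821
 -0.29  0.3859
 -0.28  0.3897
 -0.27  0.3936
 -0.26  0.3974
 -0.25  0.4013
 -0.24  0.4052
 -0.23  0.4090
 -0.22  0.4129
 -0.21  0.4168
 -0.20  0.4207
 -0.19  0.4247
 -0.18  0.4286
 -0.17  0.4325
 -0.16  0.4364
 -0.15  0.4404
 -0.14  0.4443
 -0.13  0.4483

€2.45

σ√T = 0.23 × 0.5774 = 0.1328
d₁ = [ln(62/64) + (0.01 + ½·0.23²)·0.3333] / (σ√T) = (-0.0317 + 0.0122) / 0.1328 = -0.1476 ≈ -0.15
d₂ = -0.1476 − 0.1328 = -0.2804 ≈ -0.28
exp(−rT) = exp(−0.01·0.3333) = 0.9967
N(d₁) = N(-0.15) = 0.4404;  N(d₂) = N(-0.28) = 0.3897
C = 62·0.4404 − 64·0.9967·0.3897 = 27.3048 − 24.8585 = 2.4463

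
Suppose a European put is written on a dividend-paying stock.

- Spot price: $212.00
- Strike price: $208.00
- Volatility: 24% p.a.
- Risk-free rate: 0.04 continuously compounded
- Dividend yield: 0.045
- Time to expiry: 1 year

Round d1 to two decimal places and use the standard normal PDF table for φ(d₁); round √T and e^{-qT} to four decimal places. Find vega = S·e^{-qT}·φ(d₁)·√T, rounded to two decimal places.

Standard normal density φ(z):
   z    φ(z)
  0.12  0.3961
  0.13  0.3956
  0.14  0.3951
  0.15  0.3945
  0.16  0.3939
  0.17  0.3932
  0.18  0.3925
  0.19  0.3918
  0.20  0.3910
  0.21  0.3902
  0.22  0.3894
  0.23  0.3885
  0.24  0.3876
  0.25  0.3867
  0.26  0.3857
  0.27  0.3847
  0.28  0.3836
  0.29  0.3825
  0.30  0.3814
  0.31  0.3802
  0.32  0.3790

T = 1;  σ√T = 0.2400
d₁ = [ln(212/208) + (0.04 − 0.045 + 0.24²/2)·1] / 0.2400 = [0.0190 + 0.0238] / 0.2400 = 0.1785 which rounds to 0.18
√T = √1 = 1.0000
φ(d₁) = φ(0.18) = 0.3925
exp(−qT) = exp(−0.045·1) = 0.9560
vega = S·exp(−qT)·φ(d₁)·√T = 212·0.9560·0.3925·1.0000 = 79.5488
(Vega is the same for a European call and put with the same parameters.)

79.55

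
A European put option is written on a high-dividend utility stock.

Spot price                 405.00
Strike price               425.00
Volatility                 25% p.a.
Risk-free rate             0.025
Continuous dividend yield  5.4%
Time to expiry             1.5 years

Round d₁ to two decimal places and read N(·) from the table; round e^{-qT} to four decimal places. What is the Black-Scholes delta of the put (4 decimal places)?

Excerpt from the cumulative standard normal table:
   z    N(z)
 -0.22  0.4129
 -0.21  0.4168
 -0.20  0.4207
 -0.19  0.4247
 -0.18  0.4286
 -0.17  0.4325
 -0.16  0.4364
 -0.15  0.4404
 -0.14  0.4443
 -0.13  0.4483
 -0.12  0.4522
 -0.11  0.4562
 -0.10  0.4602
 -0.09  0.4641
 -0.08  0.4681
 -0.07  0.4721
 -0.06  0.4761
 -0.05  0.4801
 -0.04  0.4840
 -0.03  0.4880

-0.5161

σ√T = 0.25·√1.5 = 0.3062
d₁ = [ln(405/425) + (0.025 − 0.054 + 0.25²/2)·1.5] / 0.3062 = [-0.0482 + 0.0034] / 0.3062 = -0.1464 → -0.15
N(d₁) = N(-0.15) = 0.4404
Δ_put = exp(−qT)·(N(d₁) − 1) = 0.9222·(0.4404 − 1) = -0.5161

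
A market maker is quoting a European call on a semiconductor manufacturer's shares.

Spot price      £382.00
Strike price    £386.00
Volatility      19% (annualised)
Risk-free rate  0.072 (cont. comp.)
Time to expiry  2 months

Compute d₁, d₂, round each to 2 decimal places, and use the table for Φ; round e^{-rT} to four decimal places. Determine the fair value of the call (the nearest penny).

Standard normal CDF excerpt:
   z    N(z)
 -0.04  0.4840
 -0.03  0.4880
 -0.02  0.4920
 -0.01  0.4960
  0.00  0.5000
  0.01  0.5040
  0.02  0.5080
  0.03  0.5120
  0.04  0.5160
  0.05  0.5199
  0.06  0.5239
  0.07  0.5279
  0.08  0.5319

£12.48

σ√T = 0.19·√0.1667 = 0.0776
ln(S/K) + (r + σ²/2)T = ln(382/386) + (0.072 + 0.19²/2)·0.1667 = -0.0104 + 0.0150 = 0.0046
d₁ = 0.0046 / 0.0776 = 0.0592 ≈ 0.06
d₂ = d₁ − σ√T = 0.0592 − 0.0776 = -0.0184 ≈ -0.02
exp(−rT) = exp(−0.072·0.1667) = 0.9881
N(d₁) = N(0.06) = 0.5239;  N(d₂) = N(-0.02) = 0.4920
C = 382·0.5239 − 386·0.9881·0.4920 = 200.1298 − 187.6520 = 12.4778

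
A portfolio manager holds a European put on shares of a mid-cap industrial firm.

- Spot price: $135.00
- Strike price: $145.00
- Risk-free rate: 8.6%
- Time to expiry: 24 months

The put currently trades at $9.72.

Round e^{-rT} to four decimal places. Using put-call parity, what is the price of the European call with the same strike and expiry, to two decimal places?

$22.63

e^(−rT) = e^(−0.086·2) = 0.8420
Put-call parity: C − P = S − K·e^(−rT) = 135 − 145·0.8420 = 135 − 122.0900 = 12.9100
C = P + (C − P) = 9.72 + (12.9100) = 22.6300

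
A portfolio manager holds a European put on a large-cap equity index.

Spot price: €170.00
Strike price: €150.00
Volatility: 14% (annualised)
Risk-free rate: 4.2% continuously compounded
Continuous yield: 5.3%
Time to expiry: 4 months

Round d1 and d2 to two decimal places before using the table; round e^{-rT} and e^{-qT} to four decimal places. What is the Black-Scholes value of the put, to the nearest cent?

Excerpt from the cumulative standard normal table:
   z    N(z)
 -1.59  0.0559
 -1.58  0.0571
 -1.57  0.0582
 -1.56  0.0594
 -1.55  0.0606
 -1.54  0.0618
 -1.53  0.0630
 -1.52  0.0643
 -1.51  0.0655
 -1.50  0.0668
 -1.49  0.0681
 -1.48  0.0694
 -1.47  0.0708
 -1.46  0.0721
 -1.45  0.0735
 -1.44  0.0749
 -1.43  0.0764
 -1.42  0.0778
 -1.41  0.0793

€0.34

σ√T = 0.14 × 0.5774 = 0.0808
d₁ = [ln(170/150) + (0.042 − 0.053 + ½·0.14²)·0.3333] / (σ√T) = (0.1252 − 0.0004) / 0.0808 = 1.5435 ⇒ 1.54
d₂ = 1.5435 − 0.0808 = 1.4627 ⇒ 1.46
e^(−qT) = e^(−0.053·0.3333) = 0.9825;  e^(−rT) = e^(−0.042·0.3333) = 0.9861
N(−d₂) = N(-1.46) = 0.0721;  N(−d₁) = N(-1.54) = 0.0618
P = 150·0.9861·0.0721 − 170·0.9825·0.0618 = 10.6647 − 10.3221 = 0.3425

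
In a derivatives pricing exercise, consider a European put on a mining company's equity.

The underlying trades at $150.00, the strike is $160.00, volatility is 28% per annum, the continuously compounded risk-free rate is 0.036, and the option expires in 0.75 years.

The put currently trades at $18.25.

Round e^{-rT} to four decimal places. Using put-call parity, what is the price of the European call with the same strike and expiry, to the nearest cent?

$12.51

e^(−rT) = e^(−0.036·0.75) = 0.9734
Put-call parity: C − P = S − K·e^(−rT) = 150 − 160·0.9734 = 150 − 155.7440 = -5.7440
C = P + (C − P) = 18.25 + (-5.7440) = 12.5060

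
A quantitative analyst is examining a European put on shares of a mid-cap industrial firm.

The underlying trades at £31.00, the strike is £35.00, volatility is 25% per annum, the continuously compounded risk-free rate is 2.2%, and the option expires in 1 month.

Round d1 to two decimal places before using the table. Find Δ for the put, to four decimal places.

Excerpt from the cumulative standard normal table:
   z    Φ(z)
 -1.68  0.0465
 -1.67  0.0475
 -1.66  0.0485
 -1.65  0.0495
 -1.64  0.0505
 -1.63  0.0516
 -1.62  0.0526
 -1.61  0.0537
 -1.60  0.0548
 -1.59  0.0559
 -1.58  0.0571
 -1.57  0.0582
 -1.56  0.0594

-0.9474

σ√T = 0.25·√0.08333 = 0.0722
d₁ = [ln(31/35) + (0.022 + ½·0.25²)·0.08333] / (σ√T) = (-0.1214 + 0.0044) / 0.0722 = -1.6201 → -1.62
N(d₁) = N(-1.62) = 0.0526
Δ_put = N(d₁) − 1 = 0.0526 − 1 = -0.9474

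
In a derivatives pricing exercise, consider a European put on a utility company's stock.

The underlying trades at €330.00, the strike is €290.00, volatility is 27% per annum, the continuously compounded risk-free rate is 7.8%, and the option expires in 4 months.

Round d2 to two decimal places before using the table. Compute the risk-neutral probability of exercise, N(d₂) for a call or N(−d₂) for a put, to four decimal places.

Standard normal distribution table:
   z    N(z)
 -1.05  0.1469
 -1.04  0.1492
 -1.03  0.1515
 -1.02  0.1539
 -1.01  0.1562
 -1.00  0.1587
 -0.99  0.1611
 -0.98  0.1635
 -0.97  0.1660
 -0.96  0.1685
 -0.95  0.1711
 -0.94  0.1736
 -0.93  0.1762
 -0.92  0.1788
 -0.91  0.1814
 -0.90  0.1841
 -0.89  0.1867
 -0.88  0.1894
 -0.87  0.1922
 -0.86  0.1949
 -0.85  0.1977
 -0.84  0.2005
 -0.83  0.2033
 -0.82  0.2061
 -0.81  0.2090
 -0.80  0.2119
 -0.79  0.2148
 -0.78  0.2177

σ√T = 0.27·√0.3333 = 0.1559
d₁ = [ln(330/290) + (0.078 + 0.27²/2)·0.3333] / 0.1559 = [0.1292 + 0.0381] / 0.1559 = 1.0736 → 1.07
d₂ = d₁ − σ√T = 1.0736 − 0.1559 = 0.9177 → 0.92
Risk-neutral Pr[S_T < K] = N(−d₂) = N(-0.92) = 0.1788

0.1788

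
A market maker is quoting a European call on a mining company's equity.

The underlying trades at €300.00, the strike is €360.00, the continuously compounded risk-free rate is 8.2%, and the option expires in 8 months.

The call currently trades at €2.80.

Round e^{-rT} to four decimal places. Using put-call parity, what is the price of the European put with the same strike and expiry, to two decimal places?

exp(−rT) = exp(−0.082·0.6667) = 0.9468
Put-call parity: C − P = S − K·e^(−rT) = 300 − 360·0.9468 = 300 − 340.8480 = -40.8480
P = C − (C − P) = 2.80 − (-40.8480) = 43.6480

€43.65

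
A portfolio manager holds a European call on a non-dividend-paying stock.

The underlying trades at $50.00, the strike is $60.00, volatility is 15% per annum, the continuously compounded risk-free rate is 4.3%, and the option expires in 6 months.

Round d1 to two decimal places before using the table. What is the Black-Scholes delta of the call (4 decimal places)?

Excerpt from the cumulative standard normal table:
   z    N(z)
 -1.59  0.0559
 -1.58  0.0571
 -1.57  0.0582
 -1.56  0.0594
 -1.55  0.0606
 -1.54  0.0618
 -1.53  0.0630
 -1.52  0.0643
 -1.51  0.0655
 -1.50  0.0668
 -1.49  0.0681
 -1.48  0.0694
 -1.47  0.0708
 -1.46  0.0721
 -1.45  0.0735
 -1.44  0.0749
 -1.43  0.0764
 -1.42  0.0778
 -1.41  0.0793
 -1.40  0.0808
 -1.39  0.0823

σ√T = 0.15 × 0.7071 = 0.1061
d₁ = [ln(50/60) + (0.043 + ½·0.15²)·0.5] / (σ√T) = (-0.1823 + 0.0271) / 0.1061 = -1.4632 ≈ -1.46
N(d₁) = N(-1.46) = 0.0721
Δ_call = N(d₁) = 0.0721

0.0721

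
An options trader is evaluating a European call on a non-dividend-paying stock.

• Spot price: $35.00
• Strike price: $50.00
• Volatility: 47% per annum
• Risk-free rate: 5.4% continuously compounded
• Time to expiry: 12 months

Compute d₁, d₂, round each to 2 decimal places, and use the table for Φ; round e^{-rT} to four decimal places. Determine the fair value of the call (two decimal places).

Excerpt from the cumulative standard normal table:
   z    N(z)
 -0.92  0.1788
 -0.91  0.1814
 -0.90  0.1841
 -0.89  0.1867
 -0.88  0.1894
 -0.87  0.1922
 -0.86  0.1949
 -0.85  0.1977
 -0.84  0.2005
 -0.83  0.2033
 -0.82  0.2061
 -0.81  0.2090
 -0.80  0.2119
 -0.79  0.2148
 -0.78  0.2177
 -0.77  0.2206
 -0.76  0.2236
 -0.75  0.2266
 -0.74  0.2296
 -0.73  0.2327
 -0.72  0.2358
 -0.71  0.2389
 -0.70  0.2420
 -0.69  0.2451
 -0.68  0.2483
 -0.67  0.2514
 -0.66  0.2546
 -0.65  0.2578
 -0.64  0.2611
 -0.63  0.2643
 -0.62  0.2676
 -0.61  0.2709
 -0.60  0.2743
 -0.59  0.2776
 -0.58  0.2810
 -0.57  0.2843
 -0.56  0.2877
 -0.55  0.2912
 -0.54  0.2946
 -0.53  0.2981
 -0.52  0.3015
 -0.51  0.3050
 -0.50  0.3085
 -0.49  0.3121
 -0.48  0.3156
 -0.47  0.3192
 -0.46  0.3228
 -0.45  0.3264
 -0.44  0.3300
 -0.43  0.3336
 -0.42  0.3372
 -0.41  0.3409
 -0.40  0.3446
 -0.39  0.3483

σ√T = 0.47 × 1.0000 = 0.4700
d₁ = [ln(35/50) + (0.054 + 0.47²/2)·1] / 0.4700 = [-0.3567 + 0.1644] / 0.4700 = -0.4090 ⇒ -0.41
d₂ = d₁ − σ√T = -0.4090 − 0.4700 = -0.8790 ⇒ -0.88
e^(−rT) = e^(−0.054·1) = 0.9474
C = 35·N(-0.41) − 50·0.9474·N(-0.88) = 35·0.3409 − 50·0.9474·0.1894 = 11.9315 − 8.9719 = 2.9596

$2.96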